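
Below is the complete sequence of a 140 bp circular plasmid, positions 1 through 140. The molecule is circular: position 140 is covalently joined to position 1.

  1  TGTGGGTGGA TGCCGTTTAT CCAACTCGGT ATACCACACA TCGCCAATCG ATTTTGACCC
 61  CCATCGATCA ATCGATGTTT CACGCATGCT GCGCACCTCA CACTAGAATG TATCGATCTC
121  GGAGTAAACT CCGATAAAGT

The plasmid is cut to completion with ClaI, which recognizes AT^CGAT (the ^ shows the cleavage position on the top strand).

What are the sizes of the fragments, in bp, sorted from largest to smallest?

75, 41, 16, 8 bp

ClaI sites (ATCGAT) start at positions 47, 63, 71, 112.
ClaI cuts after base 2 of each site, so after positions 48, 64, 72, 113.
Circular molecule, 4 cuts → 4 fragments:
  49–64 → 16 bp
  65–72 → 8 bp
  73–113 → 41 bp
  114–140 then 1–48 → 27 + 48 = 75 bp
Sorted largest to smallest: 75, 41, 16, 8 bp.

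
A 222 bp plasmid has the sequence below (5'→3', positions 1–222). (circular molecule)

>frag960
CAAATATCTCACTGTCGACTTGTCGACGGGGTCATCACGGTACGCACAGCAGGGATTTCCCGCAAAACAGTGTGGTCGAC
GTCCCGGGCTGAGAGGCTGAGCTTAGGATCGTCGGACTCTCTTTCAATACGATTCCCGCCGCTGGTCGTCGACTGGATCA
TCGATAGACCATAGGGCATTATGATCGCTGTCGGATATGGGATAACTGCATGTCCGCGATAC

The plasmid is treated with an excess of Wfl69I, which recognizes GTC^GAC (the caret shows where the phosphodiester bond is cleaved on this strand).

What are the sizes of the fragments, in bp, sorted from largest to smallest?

88, 73, 53, 8 bp

Wfl69I sites (GTCGAC) start at positions 14, 22, 75, 148.
Wfl69I cuts after base 3 of each site, so after positions 16, 24, 77, 150.
Circular molecule, 4 cuts → 4 fragments:
  17–24 → 8 bp
  25–77 → 53 bp
  78–150 → 73 bp
  151–222 then 1–16 → 72 + 16 = 88 bp
Sorted largest to smallest: 88, 73, 53, 8 bp.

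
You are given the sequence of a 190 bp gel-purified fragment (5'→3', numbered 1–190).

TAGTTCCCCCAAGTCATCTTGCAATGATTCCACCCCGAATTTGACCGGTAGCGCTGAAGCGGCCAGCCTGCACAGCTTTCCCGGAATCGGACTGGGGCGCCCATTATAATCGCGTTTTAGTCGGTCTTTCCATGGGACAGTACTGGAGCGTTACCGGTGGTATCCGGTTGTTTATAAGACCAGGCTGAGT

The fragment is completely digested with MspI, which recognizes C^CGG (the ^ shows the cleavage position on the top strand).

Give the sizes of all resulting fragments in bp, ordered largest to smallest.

73, 45, 36, 26, 10 bp

MspI sites (CCGG) start at positions 45, 81, 154, 164.
MspI cuts after the first base of each site, so after positions 45, 81, 154, 164.
Linear molecule, 4 cuts → 5 fragments:
  1–45 → 45 bp
  46–81 → 36 bp
  82–154 → 73 bp
  155–164 → 10 bp
  165–190 → 26 bp
Sorted largest to smallest: 73, 45, 36, 26, 10 bp.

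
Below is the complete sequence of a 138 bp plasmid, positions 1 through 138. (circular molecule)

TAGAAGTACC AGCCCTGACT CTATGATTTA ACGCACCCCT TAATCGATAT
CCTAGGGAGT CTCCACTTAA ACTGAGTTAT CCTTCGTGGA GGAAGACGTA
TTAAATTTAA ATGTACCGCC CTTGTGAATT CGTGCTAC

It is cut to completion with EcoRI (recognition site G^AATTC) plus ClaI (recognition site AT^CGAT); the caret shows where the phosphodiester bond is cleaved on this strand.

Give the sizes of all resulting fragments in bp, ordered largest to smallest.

The EcoRI site (GAATTC) starts at position 126.
EcoRI cuts after the first base of each site, so after position 126.
The ClaI site (ATCGAT) starts at position 43.
ClaI cuts after base 2 of each site, so after position 44.
Combined cut positions: 44, 126.
Circular molecule, 2 cuts → 2 fragments:
  45–126 → 82 bp
  127–138 then 1–44 → 12 + 44 = 56 bp
Sorted largest to smallest: 82, 56 bp.

82, 56 bp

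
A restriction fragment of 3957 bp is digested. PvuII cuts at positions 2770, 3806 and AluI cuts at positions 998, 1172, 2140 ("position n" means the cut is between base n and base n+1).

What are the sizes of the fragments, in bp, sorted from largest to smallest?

Combined cut positions (sorted): 998, 1172, 2140, 2770, 3806.
Linear molecule, 5 cuts → 6 fragments:
  998 − 0 = 998 bp
  1172 − 998 = 174 bp
  2140 − 1172 = 968 bp
  2770 − 2140 = 630 bp
  3806 − 2770 = 1036 bp
  3957 − 3806 = 151 bp
Sorted largest to smallest: 1036, 998, 968, 630, 174, 151 bp.

1036, 998, 968, 630, 174, 151 bp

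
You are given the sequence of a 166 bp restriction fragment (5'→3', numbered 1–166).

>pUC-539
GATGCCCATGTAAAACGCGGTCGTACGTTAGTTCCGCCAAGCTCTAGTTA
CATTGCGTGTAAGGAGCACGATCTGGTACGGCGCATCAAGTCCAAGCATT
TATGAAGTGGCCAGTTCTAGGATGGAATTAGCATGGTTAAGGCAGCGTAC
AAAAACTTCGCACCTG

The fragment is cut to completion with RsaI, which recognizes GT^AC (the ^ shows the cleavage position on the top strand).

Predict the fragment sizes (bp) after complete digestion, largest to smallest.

71, 53, 24, 18 bp

RsaI sites (GTAC) start at positions 23, 76, 147.
RsaI cuts after base 2 of each site, so after positions 24, 77, 148.
Linear molecule, 3 cuts → 4 fragments:
  1–24 → 24 bp
  25–77 → 53 bp
  78–148 → 71 bp
  149–166 → 18 bp
Sorted largest to smallest: 71, 53, 24, 18 bp.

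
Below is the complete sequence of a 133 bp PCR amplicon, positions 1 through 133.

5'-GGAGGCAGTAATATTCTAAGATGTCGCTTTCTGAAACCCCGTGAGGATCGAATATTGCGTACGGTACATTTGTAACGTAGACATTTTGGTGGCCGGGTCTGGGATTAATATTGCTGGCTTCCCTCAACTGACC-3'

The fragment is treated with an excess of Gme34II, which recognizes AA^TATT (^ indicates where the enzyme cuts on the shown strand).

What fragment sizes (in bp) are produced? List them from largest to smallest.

56, 41, 25, 11 bp

Gme34II sites (AATATT) start at positions 10, 51, 107.
Gme34II cuts after base 2 of each site, so after positions 11, 52, 108.
Linear molecule, 3 cuts → 4 fragments:
  1–11 → 11 bp
  12–52 → 41 bp
  53–108 → 56 bp
  109–133 → 25 bp
Sorted largest to smallest: 56, 41, 25, 11 bp.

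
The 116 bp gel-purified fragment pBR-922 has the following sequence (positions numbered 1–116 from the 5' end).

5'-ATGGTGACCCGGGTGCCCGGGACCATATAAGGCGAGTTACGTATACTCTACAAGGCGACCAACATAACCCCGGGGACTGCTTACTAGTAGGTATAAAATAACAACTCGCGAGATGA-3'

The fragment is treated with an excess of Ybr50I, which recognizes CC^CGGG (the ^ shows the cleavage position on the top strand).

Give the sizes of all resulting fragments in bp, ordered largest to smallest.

Ybr50I sites (CCCGGG) start at positions 8, 16, 69.
Ybr50I cuts after base 2 of each site, so after positions 9, 17, 70.
Linear molecule, 3 cuts → 4 fragments:
  1–9 → 9 bp
  10–17 → 8 bp
  18–70 → 53 bp
  71–116 → 46 bp
Sorted largest to smallest: 53, 46, 9, 8 bp.

53, 46, 9, 8 bp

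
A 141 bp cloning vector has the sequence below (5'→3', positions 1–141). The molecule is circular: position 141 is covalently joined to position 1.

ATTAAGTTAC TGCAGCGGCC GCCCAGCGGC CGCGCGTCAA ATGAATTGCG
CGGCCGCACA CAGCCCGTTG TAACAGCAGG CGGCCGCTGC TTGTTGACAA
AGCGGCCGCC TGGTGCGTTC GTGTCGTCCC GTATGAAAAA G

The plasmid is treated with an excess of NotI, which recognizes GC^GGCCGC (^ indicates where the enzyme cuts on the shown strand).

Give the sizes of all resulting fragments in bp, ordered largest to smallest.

54, 30, 24, 22, 11 bp

NotI sites (GCGGCCGC) start at positions 15, 26, 50, 80, 102.
NotI cuts after base 2 of each site, so after positions 16, 27, 51, 81, 103.
Circular molecule, 5 cuts → 5 fragments:
  17–27 → 11 bp
  28–51 → 24 bp
  52–81 → 30 bp
  82–103 → 22 bp
  104–141 then 1–16 → 38 + 16 = 54 bp
Sorted largest to smallest: 54, 30, 24, 22, 11 bp.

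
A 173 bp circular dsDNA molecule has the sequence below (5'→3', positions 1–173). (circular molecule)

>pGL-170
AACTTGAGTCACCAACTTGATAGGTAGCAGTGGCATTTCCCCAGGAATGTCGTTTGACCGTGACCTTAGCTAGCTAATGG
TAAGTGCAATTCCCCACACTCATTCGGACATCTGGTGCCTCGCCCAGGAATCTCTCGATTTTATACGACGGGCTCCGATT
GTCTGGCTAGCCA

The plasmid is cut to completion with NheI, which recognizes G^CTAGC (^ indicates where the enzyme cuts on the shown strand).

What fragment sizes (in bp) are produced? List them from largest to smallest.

97, 76 bp

NheI sites (GCTAGC) start at positions 69, 166.
NheI cuts after the first base of each site, so after positions 69, 166.
Circular molecule, 2 cuts → 2 fragments:
  70–166 → 97 bp
  167–173 then 1–69 → 7 + 69 = 76 bp
Sorted largest to smallest: 97, 76 bp.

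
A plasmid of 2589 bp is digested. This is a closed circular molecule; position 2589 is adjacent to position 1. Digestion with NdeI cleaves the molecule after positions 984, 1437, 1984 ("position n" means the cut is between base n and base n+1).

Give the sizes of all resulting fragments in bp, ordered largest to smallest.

1589, 547, 453 bp

Circular molecule, 3 cuts → 3 fragments:
  1437 − 984 = 453 bp
  1984 − 1437 = 547 bp
  wrap: 2589 − 1984 + 984 = 1589 bp
Sorted largest to smallest: 1589, 547, 453 bp.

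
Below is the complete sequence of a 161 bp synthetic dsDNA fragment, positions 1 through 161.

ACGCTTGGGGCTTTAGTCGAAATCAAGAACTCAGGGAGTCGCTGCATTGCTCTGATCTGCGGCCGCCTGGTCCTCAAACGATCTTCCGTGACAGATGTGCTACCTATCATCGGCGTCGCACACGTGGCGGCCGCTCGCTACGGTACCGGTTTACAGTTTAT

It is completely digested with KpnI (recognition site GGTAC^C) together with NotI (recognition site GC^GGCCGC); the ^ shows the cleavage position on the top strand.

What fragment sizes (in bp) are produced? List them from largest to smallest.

The KpnI site (GGTACC) starts at position 142.
KpnI cuts after base 5 of each site (before the last base), so after position 146.
NotI sites (GCGGCCGC) start at positions 59, 127.
NotI cuts after base 2 of each site, so after positions 60, 128.
Combined cut positions: 60, 128, 146.
Linear molecule, 3 cuts → 4 fragments:
  1–60 → 60 bp
  61–128 → 68 bp
  129–146 → 18 bp
  147–161 → 15 bp
Sorted largest to smallest: 68, 60, 18, 15 bp.

68, 60, 18, 15 bp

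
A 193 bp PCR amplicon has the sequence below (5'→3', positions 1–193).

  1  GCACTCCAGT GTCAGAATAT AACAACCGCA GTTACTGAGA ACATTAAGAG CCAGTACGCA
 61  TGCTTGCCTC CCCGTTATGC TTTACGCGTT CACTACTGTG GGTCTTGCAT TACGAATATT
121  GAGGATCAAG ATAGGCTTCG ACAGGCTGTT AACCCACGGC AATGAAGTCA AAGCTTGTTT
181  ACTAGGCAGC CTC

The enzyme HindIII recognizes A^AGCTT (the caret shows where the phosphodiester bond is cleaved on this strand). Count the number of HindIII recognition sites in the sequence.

AAGCTT occurs starting at position 171.
HindIII cuts at 1 site.

1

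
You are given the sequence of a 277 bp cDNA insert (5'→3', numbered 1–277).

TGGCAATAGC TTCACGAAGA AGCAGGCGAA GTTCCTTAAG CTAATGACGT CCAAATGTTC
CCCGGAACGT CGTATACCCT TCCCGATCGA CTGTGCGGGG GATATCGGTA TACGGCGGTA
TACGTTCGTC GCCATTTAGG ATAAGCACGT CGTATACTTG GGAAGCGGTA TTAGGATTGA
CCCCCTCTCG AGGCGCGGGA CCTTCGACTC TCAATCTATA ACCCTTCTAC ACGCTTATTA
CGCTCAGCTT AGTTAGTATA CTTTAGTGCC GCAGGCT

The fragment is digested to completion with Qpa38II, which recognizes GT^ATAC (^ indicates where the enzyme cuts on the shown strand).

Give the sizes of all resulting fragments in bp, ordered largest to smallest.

104, 73, 36, 34, 20, 10 bp

Qpa38II sites (GTATAC) start at positions 72, 108, 118, 152, 256.
Qpa38II cuts after base 2 of each site, so after positions 73, 109, 119, 153, 257.
Linear molecule, 5 cuts → 6 fragments:
  1–73 → 73 bp
  74–109 → 36 bp
  110–119 → 10 bp
  120–153 → 34 bp
  154–257 → 104 bp
  258–277 → 20 bp
Sorted largest to smallest: 104, 73, 36, 34, 20, 10 bp.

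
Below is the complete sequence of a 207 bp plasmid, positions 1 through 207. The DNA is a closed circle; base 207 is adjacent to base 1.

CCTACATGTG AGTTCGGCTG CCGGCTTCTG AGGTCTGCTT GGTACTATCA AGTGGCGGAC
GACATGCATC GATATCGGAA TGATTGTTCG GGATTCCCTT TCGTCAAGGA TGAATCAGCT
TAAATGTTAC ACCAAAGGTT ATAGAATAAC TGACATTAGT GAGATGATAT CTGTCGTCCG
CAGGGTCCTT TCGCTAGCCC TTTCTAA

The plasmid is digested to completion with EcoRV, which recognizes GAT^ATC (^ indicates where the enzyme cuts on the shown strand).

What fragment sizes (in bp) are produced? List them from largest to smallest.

EcoRV sites (GATATC) start at positions 71, 166.
EcoRV cuts after base 3 of each site, so after positions 73, 168.
Circular molecule, 2 cuts → 2 fragments:
  74–168 → 95 bp
  169–207 then 1–73 → 39 + 73 = 112 bp
Sorted largest to smallest: 112, 95 bp.

112, 95 bp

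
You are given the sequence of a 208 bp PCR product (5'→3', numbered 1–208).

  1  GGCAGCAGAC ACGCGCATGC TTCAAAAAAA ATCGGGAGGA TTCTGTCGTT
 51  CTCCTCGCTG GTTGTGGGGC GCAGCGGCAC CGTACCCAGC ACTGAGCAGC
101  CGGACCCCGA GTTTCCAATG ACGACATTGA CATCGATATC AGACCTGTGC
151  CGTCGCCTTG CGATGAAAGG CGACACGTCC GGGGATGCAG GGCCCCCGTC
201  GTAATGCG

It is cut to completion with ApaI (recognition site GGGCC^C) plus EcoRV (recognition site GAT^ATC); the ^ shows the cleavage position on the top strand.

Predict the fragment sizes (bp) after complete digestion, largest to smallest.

137, 57, 14 bp

The ApaI site (GGGCCC) starts at position 190.
ApaI cuts after base 5 of each site (before the last base), so after position 194.
The EcoRV site (GATATC) starts at position 135.
EcoRV cuts after base 3 of each site, so after position 137.
Combined cut positions: 137, 194.
Linear molecule, 2 cuts → 3 fragments:
  1–137 → 137 bp
  138–194 → 57 bp
  195–208 → 14 bp
Sorted largest to smallest: 137, 57, 14 bp.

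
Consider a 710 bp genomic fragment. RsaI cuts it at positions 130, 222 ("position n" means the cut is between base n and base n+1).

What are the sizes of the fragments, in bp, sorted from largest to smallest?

Linear molecule, 2 cuts → 3 fragments:
  130 − 0 = 130 bp
  222 − 130 = 92 bp
  710 − 222 = 488 bp
Sorted largest to smallest: 488, 130, 92 bp.

488, 130, 92 bp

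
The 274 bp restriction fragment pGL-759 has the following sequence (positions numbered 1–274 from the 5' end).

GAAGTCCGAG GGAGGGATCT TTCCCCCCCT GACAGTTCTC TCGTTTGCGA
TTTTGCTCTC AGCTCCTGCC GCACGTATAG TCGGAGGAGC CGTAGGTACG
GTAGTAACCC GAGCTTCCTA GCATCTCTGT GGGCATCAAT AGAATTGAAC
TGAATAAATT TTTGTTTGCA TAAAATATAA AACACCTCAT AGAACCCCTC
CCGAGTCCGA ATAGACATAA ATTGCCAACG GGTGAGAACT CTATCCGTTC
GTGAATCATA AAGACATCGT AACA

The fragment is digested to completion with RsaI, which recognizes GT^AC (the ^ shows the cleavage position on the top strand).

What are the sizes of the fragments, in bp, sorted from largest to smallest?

The RsaI site (GTAC) starts at position 96.
RsaI cuts after base 2 of each site, so after position 97.
Linear molecule, 1 cut → 2 fragments:
  1–97 → 97 bp
  98–274 → 177 bp
Sorted largest to smallest: 177, 97 bp.

177, 97 bp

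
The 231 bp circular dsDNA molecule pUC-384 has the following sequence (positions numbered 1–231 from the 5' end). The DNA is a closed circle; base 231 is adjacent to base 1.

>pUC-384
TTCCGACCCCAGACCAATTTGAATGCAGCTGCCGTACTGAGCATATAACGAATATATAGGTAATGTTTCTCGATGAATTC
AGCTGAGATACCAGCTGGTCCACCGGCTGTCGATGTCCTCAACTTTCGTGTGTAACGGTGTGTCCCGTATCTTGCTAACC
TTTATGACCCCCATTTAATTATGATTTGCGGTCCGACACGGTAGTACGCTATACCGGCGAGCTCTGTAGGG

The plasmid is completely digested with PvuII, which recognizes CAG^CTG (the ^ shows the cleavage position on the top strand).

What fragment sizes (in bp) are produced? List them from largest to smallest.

PvuII sites (CAGCTG) start at positions 26, 80, 92.
PvuII cuts after base 3 of each site, so after positions 28, 82, 94.
Circular molecule, 3 cuts → 3 fragments:
  29–82 → 54 bp
  83–94 → 12 bp
  95–231 then 1–28 → 137 + 28 = 165 bp
Sorted largest to smallest: 165, 54, 12 bp.

165, 54, 12 bp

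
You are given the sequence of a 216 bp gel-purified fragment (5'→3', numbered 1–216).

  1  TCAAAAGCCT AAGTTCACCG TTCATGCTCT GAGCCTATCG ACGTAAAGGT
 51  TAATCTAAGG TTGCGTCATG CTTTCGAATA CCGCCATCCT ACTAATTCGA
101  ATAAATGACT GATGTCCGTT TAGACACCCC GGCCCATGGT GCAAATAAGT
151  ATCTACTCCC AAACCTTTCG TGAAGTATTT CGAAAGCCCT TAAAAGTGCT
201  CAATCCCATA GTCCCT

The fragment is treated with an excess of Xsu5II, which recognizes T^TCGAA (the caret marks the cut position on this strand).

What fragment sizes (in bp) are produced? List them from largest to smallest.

Xsu5II sites (TTCGAA) start at positions 73, 96, 179.
Xsu5II cuts after the first base of each site, so after positions 73, 96, 179.
Linear molecule, 3 cuts → 4 fragments:
  1–73 → 73 bp
  74–96 → 23 bp
  97–179 → 83 bp
  180–216 → 37 bp
Sorted largest to smallest: 83, 73, 37, 23 bp.

83, 73, 37, 23 bp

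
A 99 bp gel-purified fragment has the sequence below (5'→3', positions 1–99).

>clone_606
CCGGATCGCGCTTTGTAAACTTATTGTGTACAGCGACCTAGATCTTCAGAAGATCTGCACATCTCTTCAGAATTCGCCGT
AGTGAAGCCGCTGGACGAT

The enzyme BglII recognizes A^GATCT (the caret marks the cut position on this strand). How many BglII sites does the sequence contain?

2

AGATCT occurs starting at positions 40, 51.
BglII cuts at 2 sites.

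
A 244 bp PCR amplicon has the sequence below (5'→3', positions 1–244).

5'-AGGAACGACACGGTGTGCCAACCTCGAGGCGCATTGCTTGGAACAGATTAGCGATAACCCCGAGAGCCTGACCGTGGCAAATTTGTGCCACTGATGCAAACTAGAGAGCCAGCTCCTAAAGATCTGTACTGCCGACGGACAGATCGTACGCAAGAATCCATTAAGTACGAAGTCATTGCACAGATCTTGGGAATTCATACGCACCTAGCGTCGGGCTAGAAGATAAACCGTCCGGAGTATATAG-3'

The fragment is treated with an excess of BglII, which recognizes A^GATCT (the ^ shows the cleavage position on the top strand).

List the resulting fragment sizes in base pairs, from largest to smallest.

BglII sites (AGATCT) start at positions 120, 182.
BglII cuts after the first base of each site, so after positions 120, 182.
Linear molecule, 2 cuts → 3 fragments:
  1–120 → 120 bp
  121–182 → 62 bp
  183–244 → 62 bp
Sorted largest to smallest: 120, 62, 62 bp.

120, 62, 62 bp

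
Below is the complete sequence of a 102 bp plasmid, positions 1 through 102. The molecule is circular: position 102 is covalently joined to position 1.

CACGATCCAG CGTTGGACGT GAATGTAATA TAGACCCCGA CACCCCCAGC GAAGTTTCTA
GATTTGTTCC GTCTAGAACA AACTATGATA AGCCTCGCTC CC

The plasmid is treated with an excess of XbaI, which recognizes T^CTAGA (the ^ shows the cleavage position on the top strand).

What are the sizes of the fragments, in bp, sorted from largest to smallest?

87, 15 bp

XbaI sites (TCTAGA) start at positions 57, 72.
XbaI cuts after the first base of each site, so after positions 57, 72.
Circular molecule, 2 cuts → 2 fragments:
  58–72 → 15 bp
  73–102 then 1–57 → 30 + 57 = 87 bp
Sorted largest to smallest: 87, 15 bp.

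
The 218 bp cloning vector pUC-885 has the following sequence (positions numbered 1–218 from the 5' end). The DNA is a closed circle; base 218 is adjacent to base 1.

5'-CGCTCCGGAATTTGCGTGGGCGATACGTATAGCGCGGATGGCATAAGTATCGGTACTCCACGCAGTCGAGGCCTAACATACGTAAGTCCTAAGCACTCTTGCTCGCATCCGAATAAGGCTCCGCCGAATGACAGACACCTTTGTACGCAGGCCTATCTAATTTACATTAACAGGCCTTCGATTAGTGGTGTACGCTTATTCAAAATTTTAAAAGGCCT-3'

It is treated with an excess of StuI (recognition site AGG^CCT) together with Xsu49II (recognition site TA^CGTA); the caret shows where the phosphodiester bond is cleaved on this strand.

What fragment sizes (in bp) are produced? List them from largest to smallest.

StuI sites (AGGCCT) start at positions 69, 149, 172, 213.
StuI cuts after base 3 of each site, so after positions 71, 151, 174, 215.
Xsu49II sites (TACGTA) start at positions 24, 79.
Xsu49II cuts after base 2 of each site, so after positions 25, 80.
Combined cut positions: 25, 71, 80, 151, 174, 215.
Circular molecule, 6 cuts → 6 fragments:
  26–71 → 46 bp
  72–80 → 9 bp
  81–151 → 71 bp
  152–174 → 23 bp
  175–215 → 41 bp
  216–218 then 1–25 → 3 + 25 = 28 bp
Sorted largest to smallest: 71, 46, 41, 28, 23, 9 bp.

71, 46, 41, 28, 23, 9 bp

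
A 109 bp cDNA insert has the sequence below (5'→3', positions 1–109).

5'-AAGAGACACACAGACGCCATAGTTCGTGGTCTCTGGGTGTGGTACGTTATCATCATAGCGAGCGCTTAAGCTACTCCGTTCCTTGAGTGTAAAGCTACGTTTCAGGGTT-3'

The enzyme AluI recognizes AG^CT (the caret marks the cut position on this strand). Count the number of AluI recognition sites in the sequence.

2

AGCT occurs starting at positions 69, 93.
AluI cuts at 2 sites.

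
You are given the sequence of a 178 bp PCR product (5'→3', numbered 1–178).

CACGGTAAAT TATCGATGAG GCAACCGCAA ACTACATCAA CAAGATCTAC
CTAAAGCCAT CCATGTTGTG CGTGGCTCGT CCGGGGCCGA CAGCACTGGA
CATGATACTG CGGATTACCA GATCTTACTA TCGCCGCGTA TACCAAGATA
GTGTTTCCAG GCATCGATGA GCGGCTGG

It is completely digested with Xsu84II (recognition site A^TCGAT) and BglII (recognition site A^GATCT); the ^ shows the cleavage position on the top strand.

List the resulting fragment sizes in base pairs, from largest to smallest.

77, 43, 31, 15, 12 bp

Xsu84II sites (ATCGAT) start at positions 12, 163.
Xsu84II cuts after the first base of each site, so after positions 12, 163.
BglII sites (AGATCT) start at positions 43, 120.
BglII cuts after the first base of each site, so after positions 43, 120.
Combined cut positions: 12, 43, 120, 163.
Linear molecule, 4 cuts → 5 fragments:
  1–12 → 12 bp
  13–43 → 31 bp
  44–120 → 77 bp
  121–163 → 43 bp
  164–178 → 15 bp
Sorted largest to smallest: 77, 43, 31, 15, 12 bp.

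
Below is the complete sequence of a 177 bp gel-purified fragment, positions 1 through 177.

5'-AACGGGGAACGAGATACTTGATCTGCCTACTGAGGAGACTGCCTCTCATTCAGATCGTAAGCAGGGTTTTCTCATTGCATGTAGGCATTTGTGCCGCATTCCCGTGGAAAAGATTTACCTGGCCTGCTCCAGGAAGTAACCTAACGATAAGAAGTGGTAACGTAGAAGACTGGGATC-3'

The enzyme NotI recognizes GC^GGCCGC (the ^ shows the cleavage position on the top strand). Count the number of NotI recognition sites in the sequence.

No occurrence of GCGGCCGC is present in the sequence.
NotI does not cut: 0 sites.

0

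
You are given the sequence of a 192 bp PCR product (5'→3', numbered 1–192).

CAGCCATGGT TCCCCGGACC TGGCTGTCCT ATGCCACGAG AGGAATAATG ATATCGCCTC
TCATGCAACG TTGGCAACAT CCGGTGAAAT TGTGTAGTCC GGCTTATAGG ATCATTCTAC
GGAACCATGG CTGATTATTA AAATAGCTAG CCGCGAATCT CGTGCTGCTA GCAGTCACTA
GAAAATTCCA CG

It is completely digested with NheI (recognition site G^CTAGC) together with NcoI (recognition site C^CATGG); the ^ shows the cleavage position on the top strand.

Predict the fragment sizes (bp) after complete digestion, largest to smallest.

NheI sites (GCTAGC) start at positions 146, 167.
NheI cuts after the first base of each site, so after positions 146, 167.
NcoI sites (CCATGG) start at positions 4, 125.
NcoI cuts after the first base of each site, so after positions 4, 125.
Combined cut positions: 4, 125, 146, 167.
Linear molecule, 4 cuts → 5 fragments:
  1–4 → 4 bp
  5–125 → 121 bp
  126–146 → 21 bp
  147–167 → 21 bp
  168–192 → 25 bp
Sorted largest to smallest: 121, 25, 21, 21, 4 bp.

121, 25, 21, 21, 4 bp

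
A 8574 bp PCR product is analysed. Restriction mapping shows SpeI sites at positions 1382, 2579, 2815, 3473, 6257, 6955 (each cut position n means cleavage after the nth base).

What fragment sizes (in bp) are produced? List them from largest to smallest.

Linear molecule, 6 cuts → 7 fragments:
  1382 − 0 = 1382 bp
  2579 − 1382 = 1197 bp
  2815 − 2579 = 236 bp
  3473 − 2815 = 658 bp
  6257 − 3473 = 2784 bp
  6955 − 6257 = 698 bp
  8574 − 6955 = 1619 bp
Sorted largest to smallest: 2784, 1619, 1382, 1197, 698, 658, 236 bp.

2784, 1619, 1382, 1197, 698, 658, 236 bp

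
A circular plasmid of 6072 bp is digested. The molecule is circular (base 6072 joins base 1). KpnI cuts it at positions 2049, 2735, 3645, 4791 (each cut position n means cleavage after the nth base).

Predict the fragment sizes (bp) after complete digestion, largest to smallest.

3330, 1146, 910, 686 bp

Circular molecule, 4 cuts → 4 fragments:
  2735 − 2049 = 686 bp
  3645 − 2735 = 910 bp
  4791 − 3645 = 1146 bp
  wrap: 6072 − 4791 + 2049 = 3330 bp
Sorted largest to smallest: 3330, 1146, 910, 686 bp.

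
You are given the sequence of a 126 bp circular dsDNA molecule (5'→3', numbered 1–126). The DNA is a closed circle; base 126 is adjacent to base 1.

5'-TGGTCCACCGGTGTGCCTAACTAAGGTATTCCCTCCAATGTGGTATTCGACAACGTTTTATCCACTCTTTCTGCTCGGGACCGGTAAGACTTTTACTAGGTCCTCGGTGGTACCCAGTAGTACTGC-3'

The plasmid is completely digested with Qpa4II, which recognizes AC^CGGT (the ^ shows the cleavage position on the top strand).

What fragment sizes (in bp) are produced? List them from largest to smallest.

73, 53 bp

Qpa4II sites (ACCGGT) start at positions 7, 80.
Qpa4II cuts after base 2 of each site, so after positions 8, 81.
Circular molecule, 2 cuts → 2 fragments:
  9–81 → 73 bp
  82–126 then 1–8 → 45 + 8 = 53 bp
Sorted largest to smallest: 73, 53 bp.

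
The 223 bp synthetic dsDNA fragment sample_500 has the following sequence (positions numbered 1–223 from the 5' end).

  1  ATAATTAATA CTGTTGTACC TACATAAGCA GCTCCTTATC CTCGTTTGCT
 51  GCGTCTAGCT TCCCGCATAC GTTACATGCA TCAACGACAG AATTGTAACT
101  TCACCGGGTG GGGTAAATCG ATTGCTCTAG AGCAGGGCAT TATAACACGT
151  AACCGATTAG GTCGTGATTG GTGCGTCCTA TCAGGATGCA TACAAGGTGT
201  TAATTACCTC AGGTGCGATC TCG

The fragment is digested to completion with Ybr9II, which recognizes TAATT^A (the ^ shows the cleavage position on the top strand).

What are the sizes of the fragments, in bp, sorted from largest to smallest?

Ybr9II sites (TAATTA) start at positions 2, 201.
Ybr9II cuts after base 5 of each site (before the last base), so after positions 6, 205.
Linear molecule, 2 cuts → 3 fragments:
  1–6 → 6 bp
  7–205 → 199 bp
  206–223 → 18 bp
Sorted largest to smallest: 199, 18, 6 bp.

199, 18, 6 bp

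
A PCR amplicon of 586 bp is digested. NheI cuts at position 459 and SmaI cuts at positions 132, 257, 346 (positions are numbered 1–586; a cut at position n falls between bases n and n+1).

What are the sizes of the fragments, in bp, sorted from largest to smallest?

132, 127, 125, 113, 89 bp

Combined cut positions (sorted): 132, 257, 346, 459.
Linear molecule, 4 cuts → 5 fragments:
  132 − 0 = 132 bp
  257 − 132 = 125 bp
  346 − 257 = 89 bp
  459 − 346 = 113 bp
  586 − 459 = 127 bp
Sorted largest to smallest: 132, 127, 125, 113, 89 bp.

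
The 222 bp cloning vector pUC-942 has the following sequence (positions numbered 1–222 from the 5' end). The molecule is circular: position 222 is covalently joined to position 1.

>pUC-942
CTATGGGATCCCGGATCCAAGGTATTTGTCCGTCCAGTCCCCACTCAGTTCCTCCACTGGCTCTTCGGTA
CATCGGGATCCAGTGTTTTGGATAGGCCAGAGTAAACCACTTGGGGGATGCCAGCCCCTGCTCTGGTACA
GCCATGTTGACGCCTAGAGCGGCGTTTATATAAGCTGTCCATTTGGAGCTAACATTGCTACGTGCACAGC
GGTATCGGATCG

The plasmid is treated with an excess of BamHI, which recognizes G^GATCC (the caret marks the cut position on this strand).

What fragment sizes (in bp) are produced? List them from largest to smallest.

BamHI sites (GGATCC) start at positions 6, 13, 76.
BamHI cuts after the first base of each site, so after positions 6, 13, 76.
Circular molecule, 3 cuts → 3 fragments:
  7–13 → 7 bp
  14–76 → 63 bp
  77–222 then 1–6 → 146 + 6 = 152 bp
Sorted largest to smallest: 152, 63, 7 bp.

152, 63, 7 bp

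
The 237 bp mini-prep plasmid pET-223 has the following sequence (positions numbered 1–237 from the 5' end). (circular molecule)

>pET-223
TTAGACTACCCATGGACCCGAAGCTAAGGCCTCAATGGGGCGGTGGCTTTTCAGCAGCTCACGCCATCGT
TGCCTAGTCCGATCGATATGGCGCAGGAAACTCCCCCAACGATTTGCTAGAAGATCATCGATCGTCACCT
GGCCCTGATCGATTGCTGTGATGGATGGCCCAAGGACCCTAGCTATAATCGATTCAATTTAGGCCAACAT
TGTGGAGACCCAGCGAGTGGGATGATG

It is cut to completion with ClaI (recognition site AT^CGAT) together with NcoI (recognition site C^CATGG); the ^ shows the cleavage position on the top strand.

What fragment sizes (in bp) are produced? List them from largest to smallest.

73, 58, 45, 40, 21 bp

ClaI sites (ATCGAT) start at positions 82, 127, 148, 188.
ClaI cuts after base 2 of each site, so after positions 83, 128, 149, 189.
The NcoI site (CCATGG) starts at position 10.
NcoI cuts after the first base of each site, so after position 10.
Combined cut positions: 10, 83, 128, 149, 189.
Circular molecule, 5 cuts → 5 fragments:
  11–83 → 73 bp
  84–128 → 45 bp
  129–149 → 21 bp
  150–189 → 40 bp
  190–237 then 1–10 → 48 + 10 = 58 bp
Sorted largest to smallest: 73, 58, 45, 40, 21 bp.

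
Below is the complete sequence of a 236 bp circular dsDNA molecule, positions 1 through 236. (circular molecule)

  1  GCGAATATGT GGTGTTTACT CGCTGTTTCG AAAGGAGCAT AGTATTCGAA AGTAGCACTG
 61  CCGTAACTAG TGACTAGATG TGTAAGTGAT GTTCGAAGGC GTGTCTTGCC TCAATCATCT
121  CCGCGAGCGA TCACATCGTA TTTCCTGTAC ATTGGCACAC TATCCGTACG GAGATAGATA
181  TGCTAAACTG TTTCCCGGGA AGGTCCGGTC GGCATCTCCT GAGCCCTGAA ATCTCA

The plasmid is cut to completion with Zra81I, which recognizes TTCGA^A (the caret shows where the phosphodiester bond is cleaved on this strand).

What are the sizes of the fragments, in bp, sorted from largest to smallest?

171, 47, 18 bp

Zra81I sites (TTCGAA) start at positions 27, 45, 92.
Zra81I cuts after base 5 of each site (before the last base), so after positions 31, 49, 96.
Circular molecule, 3 cuts → 3 fragments:
  32–49 → 18 bp
  50–96 → 47 bp
  97–236 then 1–31 → 140 + 31 = 171 bp
Sorted largest to smallest: 171, 47, 18 bp.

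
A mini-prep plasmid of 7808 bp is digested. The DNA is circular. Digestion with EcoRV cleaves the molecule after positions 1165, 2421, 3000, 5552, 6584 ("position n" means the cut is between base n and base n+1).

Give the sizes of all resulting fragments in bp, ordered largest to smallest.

2552, 2389, 1256, 1032, 579 bp

Circular molecule, 5 cuts → 5 fragments:
  2421 − 1165 = 1256 bp
  3000 − 2421 = 579 bp
  5552 − 3000 = 2552 bp
  6584 − 5552 = 1032 bp
  wrap: 7808 − 6584 + 1165 = 2389 bp
Sorted largest to smallest: 2552, 2389, 1256, 1032, 579 bp.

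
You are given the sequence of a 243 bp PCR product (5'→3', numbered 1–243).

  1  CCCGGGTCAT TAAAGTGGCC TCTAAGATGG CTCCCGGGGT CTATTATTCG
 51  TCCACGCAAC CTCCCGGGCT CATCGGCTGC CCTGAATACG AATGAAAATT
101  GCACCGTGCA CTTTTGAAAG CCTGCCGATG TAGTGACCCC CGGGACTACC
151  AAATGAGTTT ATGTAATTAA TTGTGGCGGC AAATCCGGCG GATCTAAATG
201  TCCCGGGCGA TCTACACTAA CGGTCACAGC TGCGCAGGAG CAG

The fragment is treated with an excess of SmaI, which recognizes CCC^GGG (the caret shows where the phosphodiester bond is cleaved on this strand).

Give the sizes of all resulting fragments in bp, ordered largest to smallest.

76, 63, 39, 32, 30, 3 bp

SmaI sites (CCCGGG) start at positions 1, 33, 63, 139, 202.
SmaI cuts after base 3 of each site, so after positions 3, 35, 65, 141, 204.
Linear molecule, 5 cuts → 6 fragments:
  1–3 → 3 bp
  4–35 → 32 bp
  36–65 → 30 bp
  66–141 → 76 bp
  142–204 → 63 bp
  205–243 → 39 bp
Sorted largest to smallest: 76, 63, 39, 32, 30, 3 bp.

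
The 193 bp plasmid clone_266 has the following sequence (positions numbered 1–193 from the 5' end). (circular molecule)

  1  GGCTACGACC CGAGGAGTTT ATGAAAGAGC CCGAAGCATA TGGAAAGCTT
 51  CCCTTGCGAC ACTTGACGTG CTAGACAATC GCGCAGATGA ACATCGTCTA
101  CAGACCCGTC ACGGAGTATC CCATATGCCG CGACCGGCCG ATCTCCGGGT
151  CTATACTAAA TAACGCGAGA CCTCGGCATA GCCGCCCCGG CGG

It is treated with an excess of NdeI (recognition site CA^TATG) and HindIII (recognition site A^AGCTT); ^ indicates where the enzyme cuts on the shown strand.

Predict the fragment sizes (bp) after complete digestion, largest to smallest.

108, 78, 7 bp

NdeI sites (CATATG) start at positions 37, 122.
NdeI cuts after base 2 of each site, so after positions 38, 123.
The HindIII site (AAGCTT) starts at position 45.
HindIII cuts after the first base of each site, so after position 45.
Combined cut positions: 38, 45, 123.
Circular molecule, 3 cuts → 3 fragments:
  39–45 → 7 bp
  46–123 → 78 bp
  124–193 then 1–38 → 70 + 38 = 108 bp
Sorted largest to smallest: 108, 78, 7 bp.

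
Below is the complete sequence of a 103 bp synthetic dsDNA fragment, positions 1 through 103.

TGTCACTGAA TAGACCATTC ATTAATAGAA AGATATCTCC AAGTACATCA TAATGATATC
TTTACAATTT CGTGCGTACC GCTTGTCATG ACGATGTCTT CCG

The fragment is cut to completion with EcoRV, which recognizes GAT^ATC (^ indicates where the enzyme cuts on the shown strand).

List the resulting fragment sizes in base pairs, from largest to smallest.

46, 34, 23 bp

EcoRV sites (GATATC) start at positions 32, 55.
EcoRV cuts after base 3 of each site, so after positions 34, 57.
Linear molecule, 2 cuts → 3 fragments:
  1–34 → 34 bp
  35–57 → 23 bp
  58–103 → 46 bp
Sorted largest to smallest: 46, 34, 23 bp.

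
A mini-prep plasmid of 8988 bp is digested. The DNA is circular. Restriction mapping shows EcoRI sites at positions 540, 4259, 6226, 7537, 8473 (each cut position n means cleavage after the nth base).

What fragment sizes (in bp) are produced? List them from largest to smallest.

3719, 1967, 1311, 1055, 936 bp

Circular molecule, 5 cuts → 5 fragments:
  4259 − 540 = 3719 bp
  6226 − 4259 = 1967 bp
  7537 − 6226 = 1311 bp
  8473 − 7537 = 936 bp
  wrap: 8988 − 8473 + 540 = 1055 bp
Sorted largest to smallest: 3719, 1967, 1311, 1055, 936 bp.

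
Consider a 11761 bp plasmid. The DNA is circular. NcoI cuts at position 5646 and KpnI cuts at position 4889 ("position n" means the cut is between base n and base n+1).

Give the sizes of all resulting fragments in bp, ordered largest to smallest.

Combined cut positions (sorted): 4889, 5646.
Circular molecule, 2 cuts → 2 fragments:
  5646 − 4889 = 757 bp
  wrap: 11761 − 5646 + 4889 = 11004 bp
Sorted largest to smallest: 11004, 757 bp.

11004, 757 bp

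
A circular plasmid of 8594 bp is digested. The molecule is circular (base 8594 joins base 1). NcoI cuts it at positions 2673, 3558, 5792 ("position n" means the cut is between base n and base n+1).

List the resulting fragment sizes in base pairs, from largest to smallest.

5475, 2234, 885 bp

Circular molecule, 3 cuts → 3 fragments:
  3558 − 2673 = 885 bp
  5792 − 3558 = 2234 bp
  wrap: 8594 − 5792 + 2673 = 5475 bp
Sorted largest to smallest: 5475, 2234, 885 bp.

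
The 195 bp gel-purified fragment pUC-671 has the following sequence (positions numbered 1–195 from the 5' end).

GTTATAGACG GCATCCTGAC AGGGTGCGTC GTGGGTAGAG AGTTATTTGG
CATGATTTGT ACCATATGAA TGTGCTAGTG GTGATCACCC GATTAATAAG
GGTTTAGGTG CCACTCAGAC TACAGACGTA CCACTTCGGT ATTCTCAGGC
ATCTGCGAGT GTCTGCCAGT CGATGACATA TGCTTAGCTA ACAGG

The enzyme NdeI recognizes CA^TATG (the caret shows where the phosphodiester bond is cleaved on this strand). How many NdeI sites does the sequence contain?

CATATG occurs starting at positions 63, 177.
NdeI cuts at 2 sites.

2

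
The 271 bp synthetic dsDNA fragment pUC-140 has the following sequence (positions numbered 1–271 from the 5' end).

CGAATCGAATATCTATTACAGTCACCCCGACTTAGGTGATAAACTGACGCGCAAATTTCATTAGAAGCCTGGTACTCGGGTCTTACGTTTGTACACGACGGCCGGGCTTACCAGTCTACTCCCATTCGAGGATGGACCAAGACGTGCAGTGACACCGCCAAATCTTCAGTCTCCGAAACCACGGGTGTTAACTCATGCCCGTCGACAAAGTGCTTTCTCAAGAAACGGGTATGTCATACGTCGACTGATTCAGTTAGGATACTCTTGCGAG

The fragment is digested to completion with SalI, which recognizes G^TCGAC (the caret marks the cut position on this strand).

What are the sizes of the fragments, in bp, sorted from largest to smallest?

201, 39, 31 bp

SalI sites (GTCGAC) start at positions 201, 240.
SalI cuts after the first base of each site, so after positions 201, 240.
Linear molecule, 2 cuts → 3 fragments:
  1–201 → 201 bp
  202–240 → 39 bp
  241–271 → 31 bp
Sorted largest to smallest: 201, 39, 31 bp.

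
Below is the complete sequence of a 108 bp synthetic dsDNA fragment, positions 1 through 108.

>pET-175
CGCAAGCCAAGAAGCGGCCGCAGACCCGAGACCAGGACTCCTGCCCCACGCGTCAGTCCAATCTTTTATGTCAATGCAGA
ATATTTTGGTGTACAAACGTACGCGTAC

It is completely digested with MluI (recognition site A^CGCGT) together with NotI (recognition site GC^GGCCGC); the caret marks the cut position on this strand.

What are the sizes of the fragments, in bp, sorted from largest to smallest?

53, 33, 15, 7 bp

MluI sites (ACGCGT) start at positions 48, 101.
MluI cuts after the first base of each site, so after positions 48, 101.
The NotI site (GCGGCCGC) starts at position 14.
NotI cuts after base 2 of each site, so after position 15.
Combined cut positions: 15, 48, 101.
Linear molecule, 3 cuts → 4 fragments:
  1–15 → 15 bp
  16–48 → 33 bp
  49–101 → 53 bp
  102–108 → 7 bp
Sorted largest to smallest: 53, 33, 15, 7 bp.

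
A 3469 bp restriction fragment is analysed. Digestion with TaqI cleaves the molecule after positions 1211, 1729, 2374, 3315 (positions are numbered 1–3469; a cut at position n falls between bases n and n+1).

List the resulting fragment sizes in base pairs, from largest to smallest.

Linear molecule, 4 cuts → 5 fragments:
  1211 − 0 = 1211 bp
  1729 − 1211 = 518 bp
  2374 − 1729 = 645 bp
  3315 − 2374 = 941 bp
  3469 − 3315 = 154 bp
Sorted largest to smallest: 1211, 941, 645, 518, 154 bp.

1211, 941, 645, 518, 154 bp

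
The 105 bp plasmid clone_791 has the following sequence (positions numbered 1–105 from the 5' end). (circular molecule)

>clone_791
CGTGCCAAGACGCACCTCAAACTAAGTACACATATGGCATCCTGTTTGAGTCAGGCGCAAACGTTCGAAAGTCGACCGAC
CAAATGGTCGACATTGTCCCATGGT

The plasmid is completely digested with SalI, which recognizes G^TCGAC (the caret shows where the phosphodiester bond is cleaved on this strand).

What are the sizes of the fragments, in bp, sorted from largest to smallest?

SalI sites (GTCGAC) start at positions 71, 87.
SalI cuts after the first base of each site, so after positions 71, 87.
Circular molecule, 2 cuts → 2 fragments:
  72–87 → 16 bp
  88–105 then 1–71 → 18 + 71 = 89 bp
Sorted largest to smallest: 89, 16 bp.

89, 16 bp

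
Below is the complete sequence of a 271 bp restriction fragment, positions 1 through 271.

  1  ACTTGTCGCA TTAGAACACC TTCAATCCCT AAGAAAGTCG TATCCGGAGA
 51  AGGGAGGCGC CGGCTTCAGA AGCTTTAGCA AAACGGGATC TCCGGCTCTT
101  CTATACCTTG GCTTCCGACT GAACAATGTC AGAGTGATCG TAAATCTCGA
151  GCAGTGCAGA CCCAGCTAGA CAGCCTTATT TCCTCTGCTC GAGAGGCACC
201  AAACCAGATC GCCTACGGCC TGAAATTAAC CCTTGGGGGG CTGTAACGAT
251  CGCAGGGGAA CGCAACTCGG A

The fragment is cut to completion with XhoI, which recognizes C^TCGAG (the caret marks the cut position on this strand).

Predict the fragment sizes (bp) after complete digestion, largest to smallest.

XhoI sites (CTCGAG) start at positions 146, 188.
XhoI cuts after the first base of each site, so after positions 146, 188.
Linear molecule, 2 cuts → 3 fragments:
  1–146 → 146 bp
  147–188 → 42 bp
  189–271 → 83 bp
Sorted largest to smallest: 146, 83, 42 bp.

146, 83, 42 bp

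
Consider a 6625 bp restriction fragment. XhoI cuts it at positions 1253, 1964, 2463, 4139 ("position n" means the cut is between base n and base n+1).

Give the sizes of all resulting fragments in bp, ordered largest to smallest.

Linear molecule, 4 cuts → 5 fragments:
  1253 − 0 = 1253 bp
  1964 − 1253 = 711 bp
  2463 − 1964 = 499 bp
  4139 − 2463 = 1676 bp
  6625 − 4139 = 2486 bp
Sorted largest to smallest: 2486, 1676, 1253, 711, 499 bp.

2486, 1676, 1253, 711, 499 bp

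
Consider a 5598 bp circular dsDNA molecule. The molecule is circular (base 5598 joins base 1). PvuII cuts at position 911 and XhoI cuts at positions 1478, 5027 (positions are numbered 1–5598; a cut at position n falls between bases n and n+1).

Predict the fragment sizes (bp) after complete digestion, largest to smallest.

3549, 1482, 567 bp

Combined cut positions (sorted): 911, 1478, 5027.
Circular molecule, 3 cuts → 3 fragments:
  1478 − 911 = 567 bp
  5027 − 1478 = 3549 bp
  wrap: 5598 − 5027 + 911 = 1482 bp
Sorted largest to smallest: 3549, 1482, 567 bp.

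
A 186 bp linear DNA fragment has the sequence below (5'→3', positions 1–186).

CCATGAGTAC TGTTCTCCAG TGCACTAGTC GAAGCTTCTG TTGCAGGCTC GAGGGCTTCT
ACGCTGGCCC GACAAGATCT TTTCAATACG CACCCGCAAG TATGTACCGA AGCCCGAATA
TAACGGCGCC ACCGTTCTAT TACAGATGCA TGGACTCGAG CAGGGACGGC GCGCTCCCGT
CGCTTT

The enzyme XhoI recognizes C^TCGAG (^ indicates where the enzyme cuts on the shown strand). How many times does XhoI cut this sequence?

CTCGAG occurs starting at positions 48, 155.
XhoI cuts at 2 sites.

2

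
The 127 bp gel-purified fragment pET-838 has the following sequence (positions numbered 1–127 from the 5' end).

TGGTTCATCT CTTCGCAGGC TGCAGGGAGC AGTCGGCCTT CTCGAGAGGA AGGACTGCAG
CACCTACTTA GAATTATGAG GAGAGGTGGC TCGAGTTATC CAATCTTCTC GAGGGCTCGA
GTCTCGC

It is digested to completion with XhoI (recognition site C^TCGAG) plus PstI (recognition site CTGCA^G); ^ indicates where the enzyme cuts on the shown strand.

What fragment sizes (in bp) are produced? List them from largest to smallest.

31, 24, 18, 18, 17, 11, 8 bp

XhoI sites (CTCGAG) start at positions 41, 90, 108, 116.
XhoI cuts after the first base of each site, so after positions 41, 90, 108, 116.
PstI sites (CTGCAG) start at positions 20, 55.
PstI cuts after base 5 of each site (before the last base), so after positions 24, 59.
Combined cut positions: 24, 41, 59, 90, 108, 116.
Linear molecule, 6 cuts → 7 fragments:
  1–24 → 24 bp
  25–41 → 17 bp
  42–59 → 18 bp
  60–90 → 31 bp
  91–108 → 18 bp
  109–116 → 8 bp
  117–127 → 11 bp
Sorted largest to smallest: 31, 24, 18, 18, 17, 11, 8 bp.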